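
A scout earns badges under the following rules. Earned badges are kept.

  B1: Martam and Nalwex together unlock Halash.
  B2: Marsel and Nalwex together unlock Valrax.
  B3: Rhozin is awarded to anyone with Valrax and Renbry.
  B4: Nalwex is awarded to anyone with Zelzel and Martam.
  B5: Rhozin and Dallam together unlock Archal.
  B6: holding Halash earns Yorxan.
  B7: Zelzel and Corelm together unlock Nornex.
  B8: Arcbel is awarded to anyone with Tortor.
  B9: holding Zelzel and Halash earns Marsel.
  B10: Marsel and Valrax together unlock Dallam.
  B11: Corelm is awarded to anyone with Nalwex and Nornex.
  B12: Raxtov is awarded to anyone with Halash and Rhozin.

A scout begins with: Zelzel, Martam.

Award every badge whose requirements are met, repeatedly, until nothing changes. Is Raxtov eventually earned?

Raxtov would need Halash and Rhozin (B12), but Rhozin is never earned.

No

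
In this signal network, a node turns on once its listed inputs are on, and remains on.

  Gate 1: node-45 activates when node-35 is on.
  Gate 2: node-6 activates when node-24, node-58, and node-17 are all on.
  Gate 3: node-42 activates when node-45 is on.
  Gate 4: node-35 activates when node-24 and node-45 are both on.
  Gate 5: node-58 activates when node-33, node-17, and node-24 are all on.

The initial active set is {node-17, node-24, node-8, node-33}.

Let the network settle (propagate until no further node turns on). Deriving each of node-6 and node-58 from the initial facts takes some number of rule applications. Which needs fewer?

node-58: node-33, node-17, and node-24 are on, so node-58 activates (Gate 5). [1 rule application]
node-6: node-33, node-17, and node-24 are on, so node-58 activates (Gate 5). Gate 2: node-24, node-58, and node-17 on → node-6 on. [2 rule applications]
node-58 needs fewer.

node-58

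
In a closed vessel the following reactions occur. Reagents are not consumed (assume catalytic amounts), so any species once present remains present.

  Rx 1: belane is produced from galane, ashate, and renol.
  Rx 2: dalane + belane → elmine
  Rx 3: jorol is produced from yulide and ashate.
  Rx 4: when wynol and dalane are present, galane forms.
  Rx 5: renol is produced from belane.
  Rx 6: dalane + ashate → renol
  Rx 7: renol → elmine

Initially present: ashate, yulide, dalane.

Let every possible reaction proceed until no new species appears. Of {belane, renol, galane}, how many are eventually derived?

dalane and ashate present → renol forms (Rx 6).
belane would need galane, ashate, and renol (Rx 1), but galane never forms.
renol: reached.
galane would need wynol and dalane (Rx 4), but wynol never forms.
Reached: renol — 1 of the 3.

1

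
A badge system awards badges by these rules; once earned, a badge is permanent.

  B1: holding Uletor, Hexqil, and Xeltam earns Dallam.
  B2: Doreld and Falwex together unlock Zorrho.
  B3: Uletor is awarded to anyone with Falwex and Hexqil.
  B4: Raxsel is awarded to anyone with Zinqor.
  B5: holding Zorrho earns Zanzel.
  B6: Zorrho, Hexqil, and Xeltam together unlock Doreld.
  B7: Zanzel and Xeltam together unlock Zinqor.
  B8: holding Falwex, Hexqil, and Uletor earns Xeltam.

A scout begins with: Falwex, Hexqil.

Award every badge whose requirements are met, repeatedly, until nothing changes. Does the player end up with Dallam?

Yes

With Falwex and Hexqil, Uletor is earned (B3).
With Falwex, Hexqil, and Uletor, Xeltam is earned (B8).
With Uletor, Hexqil, and Xeltam, Dallam is earned (B1).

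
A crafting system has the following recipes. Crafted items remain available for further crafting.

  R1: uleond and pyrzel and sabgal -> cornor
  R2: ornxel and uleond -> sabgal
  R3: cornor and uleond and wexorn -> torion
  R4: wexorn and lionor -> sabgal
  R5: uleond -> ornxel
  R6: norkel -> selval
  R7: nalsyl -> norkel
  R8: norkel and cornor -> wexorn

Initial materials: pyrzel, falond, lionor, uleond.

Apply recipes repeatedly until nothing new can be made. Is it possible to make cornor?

uleond -> ornxel (R5).
ornxel and uleond -> sabgal (R2).
uleond and pyrzel and sabgal -> cornor (R1).

Yes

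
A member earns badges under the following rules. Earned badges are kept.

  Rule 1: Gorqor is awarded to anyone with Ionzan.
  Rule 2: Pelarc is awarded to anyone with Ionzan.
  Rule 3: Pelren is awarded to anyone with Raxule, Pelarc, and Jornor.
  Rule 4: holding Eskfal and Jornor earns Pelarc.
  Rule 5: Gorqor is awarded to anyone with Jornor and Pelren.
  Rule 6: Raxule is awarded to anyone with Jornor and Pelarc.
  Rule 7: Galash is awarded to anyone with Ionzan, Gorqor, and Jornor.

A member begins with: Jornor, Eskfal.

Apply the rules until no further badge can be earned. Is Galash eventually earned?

Galash would need Ionzan, Gorqor, and Jornor (Rule 7), but Ionzan is never earned.

No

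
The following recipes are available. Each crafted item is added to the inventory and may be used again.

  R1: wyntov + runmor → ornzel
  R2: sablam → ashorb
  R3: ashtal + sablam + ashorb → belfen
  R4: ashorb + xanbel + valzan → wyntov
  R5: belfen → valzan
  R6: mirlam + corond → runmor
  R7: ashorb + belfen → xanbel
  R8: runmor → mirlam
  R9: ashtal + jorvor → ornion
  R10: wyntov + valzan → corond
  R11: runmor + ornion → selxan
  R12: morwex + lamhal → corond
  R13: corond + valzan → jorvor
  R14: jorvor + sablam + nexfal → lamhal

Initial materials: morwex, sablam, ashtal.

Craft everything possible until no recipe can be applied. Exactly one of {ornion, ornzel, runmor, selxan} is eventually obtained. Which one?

Using R2, sablam makes ashorb.
Using R3, ashtal, sablam, and ashorb make belfen.
belfen → valzan (R5).
ashorb + belfen → xanbel (R7).
Using R4, ashorb, xanbel, and valzan make wyntov.
Using R10, wyntov and valzan make corond.
corond + valzan → jorvor (R13).
ashtal + jorvor → ornion (R9).
ornzel would need wyntov and runmor (R1), but runmor is never obtained. runmor would need mirlam and corond (R6), but mirlam is never obtained. selxan would need runmor and ornion (R11), but runmor is never obtained.

ornion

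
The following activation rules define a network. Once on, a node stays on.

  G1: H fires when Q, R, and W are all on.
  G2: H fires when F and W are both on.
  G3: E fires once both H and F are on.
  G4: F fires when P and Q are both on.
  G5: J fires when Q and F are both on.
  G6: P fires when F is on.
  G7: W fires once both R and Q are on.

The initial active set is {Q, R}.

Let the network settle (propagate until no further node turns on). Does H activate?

Yes

G7: R and Q on → W on.
G1: Q, R, and W on → H on.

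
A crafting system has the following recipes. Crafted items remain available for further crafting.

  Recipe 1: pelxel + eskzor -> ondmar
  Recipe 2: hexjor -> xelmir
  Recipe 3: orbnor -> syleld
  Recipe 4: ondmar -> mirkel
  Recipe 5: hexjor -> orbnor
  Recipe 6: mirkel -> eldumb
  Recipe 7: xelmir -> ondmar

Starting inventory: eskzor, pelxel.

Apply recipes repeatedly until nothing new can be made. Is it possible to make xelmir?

xelmir would need hexjor (Recipe 2), but hexjor is never obtained.

No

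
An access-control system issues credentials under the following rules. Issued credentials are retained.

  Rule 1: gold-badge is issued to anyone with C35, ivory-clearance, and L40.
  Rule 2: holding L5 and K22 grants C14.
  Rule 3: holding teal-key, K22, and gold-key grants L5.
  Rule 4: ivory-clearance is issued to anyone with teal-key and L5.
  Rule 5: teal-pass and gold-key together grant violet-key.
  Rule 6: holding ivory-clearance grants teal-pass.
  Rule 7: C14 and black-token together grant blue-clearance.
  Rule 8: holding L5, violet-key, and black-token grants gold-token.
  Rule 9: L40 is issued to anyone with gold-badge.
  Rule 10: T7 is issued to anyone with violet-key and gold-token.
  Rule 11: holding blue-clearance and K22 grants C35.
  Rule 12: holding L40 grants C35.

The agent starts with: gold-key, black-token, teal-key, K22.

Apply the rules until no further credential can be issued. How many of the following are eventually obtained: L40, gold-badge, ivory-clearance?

1

Holding teal-key, K22, and gold-key grants L5 (Rule 3).
Holding teal-key and L5 grants ivory-clearance (Rule 4).
L40 would need gold-badge (Rule 9), but gold-badge is never granted.
gold-badge would need C35, ivory-clearance, and L40 (Rule 1), but L40 is never granted.
ivory-clearance: reached.
Reached: ivory-clearance — 1 of the 3.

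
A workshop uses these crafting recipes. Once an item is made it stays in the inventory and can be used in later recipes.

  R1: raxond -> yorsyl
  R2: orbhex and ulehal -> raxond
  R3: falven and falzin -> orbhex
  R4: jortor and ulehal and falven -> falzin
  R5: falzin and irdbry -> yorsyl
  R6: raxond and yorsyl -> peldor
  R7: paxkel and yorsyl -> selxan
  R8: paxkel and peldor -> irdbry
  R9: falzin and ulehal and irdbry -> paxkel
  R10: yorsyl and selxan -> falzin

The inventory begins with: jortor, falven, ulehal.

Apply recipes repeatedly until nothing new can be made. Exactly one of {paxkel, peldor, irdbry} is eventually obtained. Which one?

Using R4, jortor, ulehal, and falven make falzin.
falven and falzin -> orbhex (R3).
orbhex and ulehal -> raxond (R2).
Using R1, raxond makes yorsyl.
raxond and yorsyl -> peldor (R6).
paxkel would need falzin, ulehal, and irdbry (R9), but irdbry is never obtained. irdbry would need paxkel and peldor (R8), but paxkel is never obtained.

peldor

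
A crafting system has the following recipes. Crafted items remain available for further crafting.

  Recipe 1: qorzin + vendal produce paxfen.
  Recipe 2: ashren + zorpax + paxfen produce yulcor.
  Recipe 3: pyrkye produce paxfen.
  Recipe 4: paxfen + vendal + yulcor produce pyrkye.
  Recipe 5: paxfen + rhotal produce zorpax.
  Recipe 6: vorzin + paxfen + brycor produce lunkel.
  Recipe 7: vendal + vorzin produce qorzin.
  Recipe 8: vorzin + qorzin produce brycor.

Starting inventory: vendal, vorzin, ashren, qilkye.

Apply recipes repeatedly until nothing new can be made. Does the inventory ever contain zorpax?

zorpax would need paxfen and rhotal (Recipe 5), but rhotal is never obtained.

No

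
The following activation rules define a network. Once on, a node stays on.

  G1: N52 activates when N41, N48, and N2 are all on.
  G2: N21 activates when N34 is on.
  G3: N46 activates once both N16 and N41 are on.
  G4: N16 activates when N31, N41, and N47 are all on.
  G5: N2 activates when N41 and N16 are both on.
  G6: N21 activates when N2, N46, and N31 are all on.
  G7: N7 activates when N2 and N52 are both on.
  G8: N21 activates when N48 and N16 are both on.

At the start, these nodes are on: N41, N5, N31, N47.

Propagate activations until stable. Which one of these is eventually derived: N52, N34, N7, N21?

N21

G4: N31, N41, and N47 on → N16 on.
N16 and N41 are on, so N46 activates (G3).
N41 and N16 are on, so N2 activates (G5).
G6: N2, N46, and N31 on → N21 on.
No rule produces N34, and it is not given. N52 would need N41, N48, and N2 (G1), but N48 never turns on. N7 would need N2 and N52 (G7), but N52 never turns on.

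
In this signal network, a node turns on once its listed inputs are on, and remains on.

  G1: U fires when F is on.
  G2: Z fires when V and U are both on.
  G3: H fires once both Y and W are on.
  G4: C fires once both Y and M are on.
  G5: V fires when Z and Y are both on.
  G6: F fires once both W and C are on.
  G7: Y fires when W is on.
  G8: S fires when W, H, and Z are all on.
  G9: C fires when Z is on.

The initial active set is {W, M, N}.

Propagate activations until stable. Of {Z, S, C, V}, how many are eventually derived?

G7: W on → Y on.
G4: Y and M on → C on.
Z would need V and U (G2), but V never turns on.
S would need W, H, and Z (G8), but Z never turns on.
C: reached.
V would need Z and Y (G5), but Z never turns on.
Reached: C — 1 of the 4.

1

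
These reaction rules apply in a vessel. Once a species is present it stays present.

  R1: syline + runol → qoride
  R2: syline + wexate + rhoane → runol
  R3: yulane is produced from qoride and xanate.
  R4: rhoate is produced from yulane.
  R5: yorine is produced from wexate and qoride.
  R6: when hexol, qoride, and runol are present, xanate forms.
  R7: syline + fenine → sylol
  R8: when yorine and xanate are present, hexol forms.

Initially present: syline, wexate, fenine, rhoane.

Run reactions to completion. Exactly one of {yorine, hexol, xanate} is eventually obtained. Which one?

yorine

syline, wexate, and rhoane present → runol forms (R2).
syline and runol present → qoride forms (R1).
wexate and qoride present → yorine forms (R5).
hexol would need yorine and xanate (R8), but xanate never forms. xanate would need hexol, qoride, and runol (R6), but hexol never forms.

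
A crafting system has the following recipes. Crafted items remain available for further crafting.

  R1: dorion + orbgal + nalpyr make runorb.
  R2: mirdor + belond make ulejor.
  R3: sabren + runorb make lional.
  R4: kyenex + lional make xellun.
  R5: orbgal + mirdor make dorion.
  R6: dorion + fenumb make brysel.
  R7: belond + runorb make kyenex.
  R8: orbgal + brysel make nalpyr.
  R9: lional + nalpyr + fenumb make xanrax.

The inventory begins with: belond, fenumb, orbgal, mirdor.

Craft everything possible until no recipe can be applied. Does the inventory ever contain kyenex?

Yes

Using R5, orbgal and mirdor make dorion.
dorion + fenumb → brysel (R6).
orbgal + brysel → nalpyr (R8).
dorion + orbgal + nalpyr → runorb (R1).
belond + runorb → kyenex (R7).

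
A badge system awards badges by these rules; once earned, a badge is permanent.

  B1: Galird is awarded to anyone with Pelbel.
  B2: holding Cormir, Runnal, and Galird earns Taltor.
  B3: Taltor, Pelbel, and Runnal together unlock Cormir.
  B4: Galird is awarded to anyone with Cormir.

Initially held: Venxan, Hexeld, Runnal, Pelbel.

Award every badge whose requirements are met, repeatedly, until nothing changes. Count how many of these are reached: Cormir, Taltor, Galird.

With Pelbel, Galird is earned (B1).
Cormir would need Taltor, Pelbel, and Runnal (B3), but Taltor is never earned.
Taltor would need Cormir, Runnal, and Galird (B2), but Cormir is never earned.
Galird: reached.
Reached: Galird — 1 of the 3.

1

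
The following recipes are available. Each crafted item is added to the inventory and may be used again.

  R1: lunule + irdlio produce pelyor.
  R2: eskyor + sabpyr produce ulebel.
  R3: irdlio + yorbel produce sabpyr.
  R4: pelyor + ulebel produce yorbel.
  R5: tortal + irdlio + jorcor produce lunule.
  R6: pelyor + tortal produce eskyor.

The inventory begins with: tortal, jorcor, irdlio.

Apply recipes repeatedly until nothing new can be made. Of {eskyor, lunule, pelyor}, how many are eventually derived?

Using R5, tortal, irdlio, and jorcor make lunule.
lunule + irdlio → pelyor (R1).
pelyor + tortal → eskyor (R6).
eskyor: reached.
lunule: reached.
pelyor: reached.
All 3 are reached.

3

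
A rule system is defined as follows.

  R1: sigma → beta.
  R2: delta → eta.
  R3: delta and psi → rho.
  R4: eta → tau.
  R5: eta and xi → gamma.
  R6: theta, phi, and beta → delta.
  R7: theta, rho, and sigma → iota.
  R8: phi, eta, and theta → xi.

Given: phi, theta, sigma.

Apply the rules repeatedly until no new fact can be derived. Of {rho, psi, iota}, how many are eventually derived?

0

rho would need delta and psi (R3), but psi is never established.
No rule produces psi, and it is not given.
iota would need theta, rho, and sigma (R7), but rho is never established.
None of the 3 are reached.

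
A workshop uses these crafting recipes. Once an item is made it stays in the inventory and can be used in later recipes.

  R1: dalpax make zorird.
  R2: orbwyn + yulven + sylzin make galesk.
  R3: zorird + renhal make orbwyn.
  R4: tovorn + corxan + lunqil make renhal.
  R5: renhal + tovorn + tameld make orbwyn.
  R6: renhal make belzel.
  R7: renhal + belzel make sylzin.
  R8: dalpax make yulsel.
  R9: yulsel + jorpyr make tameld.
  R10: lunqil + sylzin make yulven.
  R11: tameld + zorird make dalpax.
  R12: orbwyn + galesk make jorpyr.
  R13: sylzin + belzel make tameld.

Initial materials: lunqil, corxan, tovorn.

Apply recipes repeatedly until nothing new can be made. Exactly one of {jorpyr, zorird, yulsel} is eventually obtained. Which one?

tovorn + corxan + lunqil → renhal (R4).
Using R6, renhal makes belzel.
Using R7, renhal and belzel make sylzin.
Using R13, sylzin and belzel make tameld.
Using R10, lunqil and sylzin make yulven.
Using R5, renhal, tovorn, and tameld make orbwyn.
orbwyn + yulven + sylzin → galesk (R2).
orbwyn + galesk → jorpyr (R12).
zorird would need dalpax (R1), but dalpax is never obtained. yulsel would need dalpax (R8), but dalpax is never obtained.

jorpyr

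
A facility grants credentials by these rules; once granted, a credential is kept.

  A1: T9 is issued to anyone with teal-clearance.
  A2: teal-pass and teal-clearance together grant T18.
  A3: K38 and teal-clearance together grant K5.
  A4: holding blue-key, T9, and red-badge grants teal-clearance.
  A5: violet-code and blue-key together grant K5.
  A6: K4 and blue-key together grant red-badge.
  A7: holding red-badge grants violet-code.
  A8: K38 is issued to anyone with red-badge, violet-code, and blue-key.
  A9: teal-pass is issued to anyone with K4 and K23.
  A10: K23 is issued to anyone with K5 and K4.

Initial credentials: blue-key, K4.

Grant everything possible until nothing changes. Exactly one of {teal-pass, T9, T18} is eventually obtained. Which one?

Holding K4 and blue-key grants red-badge (A6).
Holding red-badge grants violet-code (A7).
Holding violet-code and blue-key grants K5 (A5).
Holding K5 and K4 grants K23 (A10).
Holding K4 and K23 grants teal-pass (A9).
T18 would need teal-pass and teal-clearance (A2), but teal-clearance is never granted. T9 would need teal-clearance (A1), but teal-clearance is never granted.

teal-pass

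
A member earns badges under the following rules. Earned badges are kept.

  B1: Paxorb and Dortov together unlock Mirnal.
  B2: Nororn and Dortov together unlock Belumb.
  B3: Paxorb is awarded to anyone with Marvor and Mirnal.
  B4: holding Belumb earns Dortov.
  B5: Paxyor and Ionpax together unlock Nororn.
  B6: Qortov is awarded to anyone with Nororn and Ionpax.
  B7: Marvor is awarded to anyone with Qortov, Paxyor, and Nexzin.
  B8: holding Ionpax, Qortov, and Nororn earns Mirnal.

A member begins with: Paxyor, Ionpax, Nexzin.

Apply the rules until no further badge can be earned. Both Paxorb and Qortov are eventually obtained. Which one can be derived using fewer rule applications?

Qortov

Qortov: With Paxyor and Ionpax, Nororn is earned (B5). With Nororn and Ionpax, Qortov is earned (B6). [2 rule applications]
Paxorb: With Paxyor and Ionpax, Nororn is earned (B5). With Nororn and Ionpax, Qortov is earned (B6). With Ionpax, Qortov, and Nororn, Mirnal is earned (B8). With Qortov, Paxyor, and Nexzin, Marvor is earned (B7). With Marvor and Mirnal, Paxorb is earned (B3). [5 rule applications]
Qortov needs fewer.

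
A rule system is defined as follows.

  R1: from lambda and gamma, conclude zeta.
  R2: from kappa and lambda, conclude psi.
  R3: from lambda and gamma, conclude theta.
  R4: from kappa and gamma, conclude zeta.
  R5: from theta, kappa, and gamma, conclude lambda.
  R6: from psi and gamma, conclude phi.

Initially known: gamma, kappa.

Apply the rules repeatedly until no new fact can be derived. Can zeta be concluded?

From kappa and gamma, R4 gives zeta.

Yes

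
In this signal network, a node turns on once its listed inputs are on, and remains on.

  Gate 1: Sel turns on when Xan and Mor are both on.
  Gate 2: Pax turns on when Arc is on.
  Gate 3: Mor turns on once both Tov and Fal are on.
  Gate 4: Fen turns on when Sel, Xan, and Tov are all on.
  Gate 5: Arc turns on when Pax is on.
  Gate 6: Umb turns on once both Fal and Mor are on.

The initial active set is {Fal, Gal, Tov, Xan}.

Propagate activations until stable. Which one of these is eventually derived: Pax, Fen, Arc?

Fen

Gate 3: Tov and Fal on → Mor on.
Gate 1: Xan and Mor on → Sel on.
Sel, Xan, and Tov are on, so Fen turns on (Gate 4).
Arc would need Pax (Gate 5), but Pax never turns on. Pax would need Arc (Gate 2), but Arc never turns on.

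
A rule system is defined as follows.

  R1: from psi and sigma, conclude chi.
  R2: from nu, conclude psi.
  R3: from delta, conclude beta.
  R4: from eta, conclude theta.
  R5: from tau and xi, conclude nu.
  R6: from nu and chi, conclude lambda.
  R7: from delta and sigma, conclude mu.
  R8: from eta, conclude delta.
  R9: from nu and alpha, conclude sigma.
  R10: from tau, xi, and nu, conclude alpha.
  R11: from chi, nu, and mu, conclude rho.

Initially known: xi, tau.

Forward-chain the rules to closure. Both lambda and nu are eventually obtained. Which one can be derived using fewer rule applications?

nu: From tau and xi, R5 gives nu. [1 rule application]
lambda: tau and xi hold, so nu follows (R5). tau, xi, and nu hold, so alpha follows (R10). From nu, R2 gives psi. From nu and alpha, R9 gives sigma. psi and sigma hold, so chi follows (R1). nu and chi hold, so lambda follows (R6). [6 rule applications]
nu needs fewer.

nu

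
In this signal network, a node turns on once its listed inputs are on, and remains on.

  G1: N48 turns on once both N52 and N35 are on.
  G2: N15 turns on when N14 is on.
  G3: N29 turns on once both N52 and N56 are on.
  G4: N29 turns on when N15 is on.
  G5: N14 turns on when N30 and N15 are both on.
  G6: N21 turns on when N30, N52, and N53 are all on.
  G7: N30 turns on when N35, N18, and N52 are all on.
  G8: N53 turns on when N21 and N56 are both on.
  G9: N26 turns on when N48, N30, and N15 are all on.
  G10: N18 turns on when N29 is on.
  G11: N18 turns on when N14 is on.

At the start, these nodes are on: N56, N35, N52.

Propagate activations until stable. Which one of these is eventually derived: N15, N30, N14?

N30

N52 and N56 are on, so N29 turns on (G3).
G10: N29 on → N18 on.
G7: N35, N18, and N52 on → N30 on.
N14 would need N30 and N15 (G5), but N15 never turns on. N15 would need N14 (G2), but N14 never turns on.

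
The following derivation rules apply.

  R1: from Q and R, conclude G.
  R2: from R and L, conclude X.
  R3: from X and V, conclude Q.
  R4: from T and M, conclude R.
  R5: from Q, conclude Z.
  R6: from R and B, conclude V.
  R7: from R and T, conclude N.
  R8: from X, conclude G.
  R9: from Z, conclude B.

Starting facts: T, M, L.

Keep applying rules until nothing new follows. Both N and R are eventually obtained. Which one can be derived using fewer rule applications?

R: From T and M, R4 gives R. [1 rule application]
N: From T and M, R4 gives R. R and T hold, so N follows (R7). [2 rule applications]
R needs fewer.

R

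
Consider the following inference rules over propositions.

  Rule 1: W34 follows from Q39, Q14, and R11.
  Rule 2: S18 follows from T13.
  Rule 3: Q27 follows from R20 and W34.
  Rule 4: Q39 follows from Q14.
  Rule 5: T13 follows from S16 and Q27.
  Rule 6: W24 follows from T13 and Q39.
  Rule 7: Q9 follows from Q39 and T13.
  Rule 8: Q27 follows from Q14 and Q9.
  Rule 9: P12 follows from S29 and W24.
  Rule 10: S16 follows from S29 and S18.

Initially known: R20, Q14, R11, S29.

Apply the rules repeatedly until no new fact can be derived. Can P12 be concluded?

P12 would need S29 and W24 (Rule 9), but W24 is never established.

No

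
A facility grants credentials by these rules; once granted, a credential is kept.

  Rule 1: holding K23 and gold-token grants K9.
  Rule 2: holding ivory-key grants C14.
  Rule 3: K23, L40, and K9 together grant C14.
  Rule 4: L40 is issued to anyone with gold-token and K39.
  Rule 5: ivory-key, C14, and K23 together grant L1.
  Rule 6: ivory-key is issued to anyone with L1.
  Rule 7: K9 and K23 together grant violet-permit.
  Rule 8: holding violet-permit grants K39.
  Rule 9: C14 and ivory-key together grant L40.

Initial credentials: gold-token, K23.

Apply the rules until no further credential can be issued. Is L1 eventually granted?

No

L1 would need ivory-key, C14, and K23 (Rule 5), but ivory-key is never granted.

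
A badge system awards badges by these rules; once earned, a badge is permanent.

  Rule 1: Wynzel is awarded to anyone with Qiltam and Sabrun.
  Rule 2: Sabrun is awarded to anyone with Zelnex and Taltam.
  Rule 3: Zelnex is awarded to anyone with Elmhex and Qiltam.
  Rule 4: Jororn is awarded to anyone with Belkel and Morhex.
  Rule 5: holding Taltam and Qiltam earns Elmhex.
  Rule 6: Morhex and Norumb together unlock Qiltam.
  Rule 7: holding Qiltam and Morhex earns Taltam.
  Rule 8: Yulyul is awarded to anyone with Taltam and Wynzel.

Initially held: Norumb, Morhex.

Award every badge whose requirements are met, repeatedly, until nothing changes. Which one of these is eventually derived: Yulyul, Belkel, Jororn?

Yulyul

With Morhex and Norumb, Qiltam is earned (Rule 6).
With Qiltam and Morhex, Taltam is earned (Rule 7).
With Taltam and Qiltam, Elmhex is earned (Rule 5).
With Elmhex and Qiltam, Zelnex is earned (Rule 3).
With Zelnex and Taltam, Sabrun is earned (Rule 2).
With Qiltam and Sabrun, Wynzel is earned (Rule 1).
With Taltam and Wynzel, Yulyul is earned (Rule 8).
Jororn would need Belkel and Morhex (Rule 4), but Belkel is never earned. No rule produces Belkel, and it is not given.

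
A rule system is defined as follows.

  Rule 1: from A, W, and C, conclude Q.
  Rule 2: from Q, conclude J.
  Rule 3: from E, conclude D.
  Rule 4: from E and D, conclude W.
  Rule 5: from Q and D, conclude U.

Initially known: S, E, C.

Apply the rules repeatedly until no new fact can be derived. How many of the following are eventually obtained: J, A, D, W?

2

E holds, so D follows (Rule 3).
From E and D, Rule 4 gives W.
J would need Q (Rule 2), but Q is never established.
No rule produces A, and it is not given.
D: reached.
W: reached.
Reached: D and W — 2 of the 4.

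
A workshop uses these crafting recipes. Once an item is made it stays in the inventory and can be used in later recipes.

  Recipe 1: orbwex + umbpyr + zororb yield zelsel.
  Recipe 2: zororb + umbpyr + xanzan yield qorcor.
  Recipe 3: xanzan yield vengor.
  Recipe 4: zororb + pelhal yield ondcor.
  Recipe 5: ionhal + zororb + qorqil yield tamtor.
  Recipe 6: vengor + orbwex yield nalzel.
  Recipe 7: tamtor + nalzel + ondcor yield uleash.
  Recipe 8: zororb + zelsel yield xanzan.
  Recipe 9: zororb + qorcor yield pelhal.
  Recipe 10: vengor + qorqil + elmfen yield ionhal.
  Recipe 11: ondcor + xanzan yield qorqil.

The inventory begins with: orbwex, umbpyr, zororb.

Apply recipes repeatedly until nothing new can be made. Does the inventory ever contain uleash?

No

uleash would need tamtor, nalzel, and ondcor (Recipe 7), but tamtor is never obtained.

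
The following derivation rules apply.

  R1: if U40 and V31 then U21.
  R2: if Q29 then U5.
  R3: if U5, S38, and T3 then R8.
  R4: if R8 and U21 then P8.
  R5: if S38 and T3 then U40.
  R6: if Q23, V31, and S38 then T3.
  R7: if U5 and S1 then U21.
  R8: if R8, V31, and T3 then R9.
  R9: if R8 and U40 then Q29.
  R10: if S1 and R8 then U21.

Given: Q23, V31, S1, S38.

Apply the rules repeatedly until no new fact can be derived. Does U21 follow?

Yes

Q23, V31, and S38 hold, so T3 follows (R6).
S38 and T3 hold, so U40 follows (R5).
U40 and V31 hold, so U21 follows (R1).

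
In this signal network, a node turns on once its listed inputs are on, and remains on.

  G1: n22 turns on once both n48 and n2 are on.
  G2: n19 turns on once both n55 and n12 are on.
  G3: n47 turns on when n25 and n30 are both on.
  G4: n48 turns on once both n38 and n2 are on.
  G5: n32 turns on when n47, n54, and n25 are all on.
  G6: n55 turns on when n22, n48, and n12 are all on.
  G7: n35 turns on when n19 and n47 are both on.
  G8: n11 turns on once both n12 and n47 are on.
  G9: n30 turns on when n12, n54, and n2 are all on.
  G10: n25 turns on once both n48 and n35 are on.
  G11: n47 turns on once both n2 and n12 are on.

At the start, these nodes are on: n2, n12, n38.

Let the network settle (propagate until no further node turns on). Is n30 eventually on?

n30 would need n12, n54, and n2 (G9), but n54 never turns on.

No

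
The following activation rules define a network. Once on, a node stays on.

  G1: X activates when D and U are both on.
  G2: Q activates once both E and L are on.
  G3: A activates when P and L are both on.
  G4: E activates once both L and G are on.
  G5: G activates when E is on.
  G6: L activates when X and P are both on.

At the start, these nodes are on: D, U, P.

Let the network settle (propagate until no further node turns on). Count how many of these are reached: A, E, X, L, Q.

3

G1: D and U on → X on.
G6: X and P on → L on.
G3: P and L on → A on.
A: reached.
E would need L and G (G4), but G never turns on.
X: reached.
L: reached.
Q would need E and L (G2), but E never turns on.
Reached: A, X, and L — 3 of the 5.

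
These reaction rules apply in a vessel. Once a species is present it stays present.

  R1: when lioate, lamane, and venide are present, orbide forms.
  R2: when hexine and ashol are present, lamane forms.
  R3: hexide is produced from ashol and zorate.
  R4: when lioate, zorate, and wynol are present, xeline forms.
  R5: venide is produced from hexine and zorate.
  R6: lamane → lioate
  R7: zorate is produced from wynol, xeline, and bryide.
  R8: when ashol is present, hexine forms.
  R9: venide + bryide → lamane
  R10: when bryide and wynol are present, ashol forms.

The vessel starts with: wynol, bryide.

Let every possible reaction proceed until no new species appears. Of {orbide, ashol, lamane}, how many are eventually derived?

bryide and wynol present → ashol forms (R10).
ashol present → hexine forms (R8).
hexine and ashol present → lamane forms (R2).
orbide would need lioate, lamane, and venide (R1), but venide never forms.
ashol: reached.
lamane: reached.
Reached: ashol and lamane — 2 of the 3.

2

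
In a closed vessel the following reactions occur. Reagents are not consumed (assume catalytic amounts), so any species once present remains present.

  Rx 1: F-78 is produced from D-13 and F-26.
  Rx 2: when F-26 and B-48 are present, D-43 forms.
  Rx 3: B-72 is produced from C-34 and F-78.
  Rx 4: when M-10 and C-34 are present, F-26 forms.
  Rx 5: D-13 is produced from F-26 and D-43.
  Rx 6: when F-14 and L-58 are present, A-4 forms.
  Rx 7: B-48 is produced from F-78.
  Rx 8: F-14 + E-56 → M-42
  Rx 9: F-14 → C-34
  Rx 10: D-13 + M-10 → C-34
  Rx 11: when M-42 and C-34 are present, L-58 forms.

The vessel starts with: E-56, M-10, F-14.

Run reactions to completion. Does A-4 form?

Yes

F-14 present → C-34 forms (Rx 9).
F-14 and E-56 present → M-42 forms (Rx 8).
M-42 and C-34 present → L-58 forms (Rx 11).
F-14 and L-58 present → A-4 forms (Rx 6).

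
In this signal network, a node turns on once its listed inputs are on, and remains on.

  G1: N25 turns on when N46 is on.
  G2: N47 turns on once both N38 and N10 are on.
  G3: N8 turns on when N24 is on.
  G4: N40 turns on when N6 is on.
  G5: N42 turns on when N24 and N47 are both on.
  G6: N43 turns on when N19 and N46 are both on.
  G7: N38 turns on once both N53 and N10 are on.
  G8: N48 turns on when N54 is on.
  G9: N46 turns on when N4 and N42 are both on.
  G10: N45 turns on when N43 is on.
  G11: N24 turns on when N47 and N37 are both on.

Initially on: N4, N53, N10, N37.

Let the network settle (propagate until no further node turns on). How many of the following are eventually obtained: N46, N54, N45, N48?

N53 and N10 are on, so N38 turns on (G7).
G2: N38 and N10 on → N47 on.
G11: N47 and N37 on → N24 on.
N24 and N47 are on, so N42 turns on (G5).
N4 and N42 are on, so N46 turns on (G9).
N46: reached.
No rule produces N54, and it is not given.
N45 would need N43 (G10), but N43 never turns on.
N48 would need N54 (G8), but N54 never turns on.
Reached: N46 — 1 of the 4.

1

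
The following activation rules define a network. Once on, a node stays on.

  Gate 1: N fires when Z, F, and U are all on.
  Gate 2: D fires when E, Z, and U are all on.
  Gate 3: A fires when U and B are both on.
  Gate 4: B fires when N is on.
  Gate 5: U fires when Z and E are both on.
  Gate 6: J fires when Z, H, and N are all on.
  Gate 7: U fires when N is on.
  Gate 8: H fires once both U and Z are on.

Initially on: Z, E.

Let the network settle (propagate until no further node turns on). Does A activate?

No

A would need U and B (Gate 3), but B never turns on.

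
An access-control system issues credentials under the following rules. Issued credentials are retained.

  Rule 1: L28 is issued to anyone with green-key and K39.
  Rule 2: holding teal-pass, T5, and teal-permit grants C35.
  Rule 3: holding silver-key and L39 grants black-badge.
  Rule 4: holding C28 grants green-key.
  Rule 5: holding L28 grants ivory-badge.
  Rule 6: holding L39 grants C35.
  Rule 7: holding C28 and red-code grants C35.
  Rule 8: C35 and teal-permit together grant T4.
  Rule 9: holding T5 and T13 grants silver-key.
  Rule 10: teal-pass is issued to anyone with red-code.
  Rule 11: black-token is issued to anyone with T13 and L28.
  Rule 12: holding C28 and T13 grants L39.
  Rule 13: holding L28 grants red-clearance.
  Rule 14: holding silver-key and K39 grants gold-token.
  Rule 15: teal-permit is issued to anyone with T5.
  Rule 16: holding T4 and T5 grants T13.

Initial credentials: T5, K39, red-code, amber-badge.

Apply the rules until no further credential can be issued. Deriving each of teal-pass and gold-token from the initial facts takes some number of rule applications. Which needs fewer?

teal-pass: Holding red-code grants teal-pass (Rule 10). [1 rule application]
gold-token: Holding red-code grants teal-pass (Rule 10). Holding T5 grants teal-permit (Rule 15). Holding teal-pass, T5, and teal-permit grants C35 (Rule 2). Holding C35 and teal-permit grants T4 (Rule 8). Holding T4 and T5 grants T13 (Rule 16). Holding T5 and T13 grants silver-key (Rule 9). Holding silver-key and K39 grants gold-token (Rule 14). [7 rule applications]
teal-pass needs fewer.

teal-pass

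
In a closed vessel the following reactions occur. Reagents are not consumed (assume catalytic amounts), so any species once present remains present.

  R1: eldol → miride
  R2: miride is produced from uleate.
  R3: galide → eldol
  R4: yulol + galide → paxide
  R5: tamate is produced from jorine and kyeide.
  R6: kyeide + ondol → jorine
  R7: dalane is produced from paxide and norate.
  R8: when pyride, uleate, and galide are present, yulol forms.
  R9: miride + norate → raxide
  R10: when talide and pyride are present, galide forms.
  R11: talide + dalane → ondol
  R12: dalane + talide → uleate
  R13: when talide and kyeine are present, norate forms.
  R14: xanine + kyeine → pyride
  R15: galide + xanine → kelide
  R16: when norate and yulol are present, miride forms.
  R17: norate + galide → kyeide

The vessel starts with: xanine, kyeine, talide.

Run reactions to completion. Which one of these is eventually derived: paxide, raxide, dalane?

raxide

talide and kyeine present → norate forms (R13).
xanine and kyeine present → pyride forms (R14).
talide and pyride present → galide forms (R10).
galide present → eldol forms (R3).
eldol present → miride forms (R1).
miride and norate present → raxide forms (R9).
dalane would need paxide and norate (R7), but paxide never forms. paxide would need yulol and galide (R4), but yulol never forms.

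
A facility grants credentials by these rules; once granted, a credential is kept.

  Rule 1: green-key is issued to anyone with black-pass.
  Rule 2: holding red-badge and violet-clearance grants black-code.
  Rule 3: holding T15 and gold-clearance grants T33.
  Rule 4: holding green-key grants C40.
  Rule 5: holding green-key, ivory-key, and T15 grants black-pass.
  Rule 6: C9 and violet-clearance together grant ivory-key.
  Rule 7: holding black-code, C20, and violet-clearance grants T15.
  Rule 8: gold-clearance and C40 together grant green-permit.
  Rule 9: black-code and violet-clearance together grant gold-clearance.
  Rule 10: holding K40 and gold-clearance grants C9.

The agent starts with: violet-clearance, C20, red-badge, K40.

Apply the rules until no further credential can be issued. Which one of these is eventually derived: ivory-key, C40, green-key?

Holding red-badge and violet-clearance grants black-code (Rule 2).
Holding black-code and violet-clearance grants gold-clearance (Rule 9).
Holding K40 and gold-clearance grants C9 (Rule 10).
Holding C9 and violet-clearance grants ivory-key (Rule 6).
green-key would need black-pass (Rule 1), but black-pass is never granted. C40 would need green-key (Rule 4), but green-key is never granted.

ivory-key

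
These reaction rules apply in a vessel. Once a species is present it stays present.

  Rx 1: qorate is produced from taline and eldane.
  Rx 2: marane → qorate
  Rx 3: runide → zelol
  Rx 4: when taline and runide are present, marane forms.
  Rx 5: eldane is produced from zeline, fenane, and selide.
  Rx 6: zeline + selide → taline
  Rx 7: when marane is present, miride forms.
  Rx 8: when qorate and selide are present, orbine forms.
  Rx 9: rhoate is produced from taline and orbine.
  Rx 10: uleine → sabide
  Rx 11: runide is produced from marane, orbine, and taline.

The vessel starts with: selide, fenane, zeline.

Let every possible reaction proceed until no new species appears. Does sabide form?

No

sabide would need uleine (Rx 10), but uleine never forms.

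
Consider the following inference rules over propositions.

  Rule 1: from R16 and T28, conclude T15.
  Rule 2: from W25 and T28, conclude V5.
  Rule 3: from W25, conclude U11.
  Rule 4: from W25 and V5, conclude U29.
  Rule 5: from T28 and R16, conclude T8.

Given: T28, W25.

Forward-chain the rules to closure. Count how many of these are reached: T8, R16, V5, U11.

2

From W25 and T28, Rule 2 gives V5.
W25 holds, so U11 follows (Rule 3).
T8 would need T28 and R16 (Rule 5), but R16 is never established.
No rule produces R16, and it is not given.
V5: reached.
U11: reached.
Reached: V5 and U11 — 2 of the 4.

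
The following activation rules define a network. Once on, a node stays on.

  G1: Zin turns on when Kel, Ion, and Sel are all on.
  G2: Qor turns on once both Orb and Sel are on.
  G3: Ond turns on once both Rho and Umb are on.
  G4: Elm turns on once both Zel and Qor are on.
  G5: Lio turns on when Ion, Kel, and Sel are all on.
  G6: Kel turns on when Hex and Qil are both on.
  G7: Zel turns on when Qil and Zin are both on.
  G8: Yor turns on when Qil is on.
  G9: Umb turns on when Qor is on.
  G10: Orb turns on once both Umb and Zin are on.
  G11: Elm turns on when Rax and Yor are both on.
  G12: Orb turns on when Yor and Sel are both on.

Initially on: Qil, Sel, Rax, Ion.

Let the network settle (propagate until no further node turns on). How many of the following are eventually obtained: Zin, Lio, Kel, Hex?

0

Zin would need Kel, Ion, and Sel (G1), but Kel never turns on.
Lio would need Ion, Kel, and Sel (G5), but Kel never turns on.
Kel would need Hex and Qil (G6), but Hex never turns on.
No rule produces Hex, and it is not given.
None of the 4 are reached.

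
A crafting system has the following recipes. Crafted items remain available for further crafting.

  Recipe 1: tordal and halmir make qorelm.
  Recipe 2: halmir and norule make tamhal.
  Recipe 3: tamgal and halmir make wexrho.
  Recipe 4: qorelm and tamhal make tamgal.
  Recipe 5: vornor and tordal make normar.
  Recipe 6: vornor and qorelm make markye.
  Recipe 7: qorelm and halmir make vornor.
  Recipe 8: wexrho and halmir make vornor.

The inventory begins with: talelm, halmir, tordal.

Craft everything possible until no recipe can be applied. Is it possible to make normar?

tordal and halmir → qorelm (Recipe 1).
qorelm and halmir → vornor (Recipe 7).
Using Recipe 5, vornor and tordal make normar.

Yes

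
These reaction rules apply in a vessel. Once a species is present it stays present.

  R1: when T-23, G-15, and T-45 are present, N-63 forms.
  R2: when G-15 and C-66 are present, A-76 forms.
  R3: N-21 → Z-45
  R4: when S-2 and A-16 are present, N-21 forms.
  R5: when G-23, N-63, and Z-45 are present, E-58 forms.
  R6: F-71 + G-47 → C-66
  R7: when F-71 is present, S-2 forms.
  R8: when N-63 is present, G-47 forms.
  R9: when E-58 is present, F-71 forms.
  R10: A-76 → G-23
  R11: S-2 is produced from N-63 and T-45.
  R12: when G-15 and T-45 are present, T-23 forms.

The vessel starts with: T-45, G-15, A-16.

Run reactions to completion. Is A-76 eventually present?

A-76 would need G-15 and C-66 (R2), but C-66 never forms.

No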